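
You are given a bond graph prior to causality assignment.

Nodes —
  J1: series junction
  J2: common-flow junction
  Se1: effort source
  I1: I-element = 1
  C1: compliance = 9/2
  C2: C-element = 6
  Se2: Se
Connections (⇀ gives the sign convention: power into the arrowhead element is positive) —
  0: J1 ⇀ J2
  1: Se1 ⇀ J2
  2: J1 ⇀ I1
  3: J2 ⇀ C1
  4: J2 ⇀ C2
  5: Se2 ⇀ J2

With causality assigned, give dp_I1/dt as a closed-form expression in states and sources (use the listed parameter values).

bond 1 →J2  (Se1: effort source, stroke at far end)
bond 5 →J2  (Se2 fixes effort; stroke away)
bond 2 →I1  (I1 integral (f out))
bond 0 →J1  (J1 flow already set via bond 2)
bond 3 →J2  (J2: bond 0 brought flow, rest push out)
bond 4 →J2  (J2: bond 0 brought flow, rest push out)

dp_I1/dt = E_Se1 + E_Se2 - 2*q_C1/9 - q_C2/6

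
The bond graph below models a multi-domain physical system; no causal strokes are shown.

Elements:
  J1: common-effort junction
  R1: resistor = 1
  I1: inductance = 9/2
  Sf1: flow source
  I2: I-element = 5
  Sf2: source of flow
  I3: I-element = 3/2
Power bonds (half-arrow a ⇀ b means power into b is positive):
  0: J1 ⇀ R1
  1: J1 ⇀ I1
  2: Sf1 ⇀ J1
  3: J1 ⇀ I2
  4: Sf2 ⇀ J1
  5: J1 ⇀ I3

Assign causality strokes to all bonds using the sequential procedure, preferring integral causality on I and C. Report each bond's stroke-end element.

#0 stroke→J1
#1 stroke→I1
#2 stroke→Sf1
#3 stroke→I2
#4 stroke→Sf2
#5 stroke→I3

#2 |Sf1  (Sf1: flow source, stroke at near end)
#4 |Sf2  (Sf2 (Sf) sets flow on bond)
#1 |I1  (I1 outputs flow p/I1)
#3 |I2  (prefer integral on I2)
#5 |I3  (I3 outputs flow p/I3)
#0 |J1  (J1 needs exactly one e-in)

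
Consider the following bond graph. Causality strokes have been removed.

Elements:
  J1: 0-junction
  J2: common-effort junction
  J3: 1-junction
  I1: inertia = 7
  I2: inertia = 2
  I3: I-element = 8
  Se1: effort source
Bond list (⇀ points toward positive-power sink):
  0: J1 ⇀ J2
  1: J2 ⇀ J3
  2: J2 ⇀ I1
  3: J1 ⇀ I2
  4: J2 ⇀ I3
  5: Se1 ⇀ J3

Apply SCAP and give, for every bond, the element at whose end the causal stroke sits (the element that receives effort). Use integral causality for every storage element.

β5 stroke→J3  (Se1 fixes effort; stroke away)
β1 stroke→J2  (J3: last free bond brings flow in)
β0 stroke→J1  (0-jn J2 has e-setter on 1)
β2 stroke→I1  (J2: bond 1 brought effort, rest push out)
β4 stroke→I3  (0-jn J2 has e-setter on 1)
β3 stroke→I2  (J1: bond 0 brought effort, rest push out)

b0 stroke at J1
b1 stroke at J2
b2 stroke at I1
b3 stroke at I2
b4 stroke at I3
b5 stroke at J3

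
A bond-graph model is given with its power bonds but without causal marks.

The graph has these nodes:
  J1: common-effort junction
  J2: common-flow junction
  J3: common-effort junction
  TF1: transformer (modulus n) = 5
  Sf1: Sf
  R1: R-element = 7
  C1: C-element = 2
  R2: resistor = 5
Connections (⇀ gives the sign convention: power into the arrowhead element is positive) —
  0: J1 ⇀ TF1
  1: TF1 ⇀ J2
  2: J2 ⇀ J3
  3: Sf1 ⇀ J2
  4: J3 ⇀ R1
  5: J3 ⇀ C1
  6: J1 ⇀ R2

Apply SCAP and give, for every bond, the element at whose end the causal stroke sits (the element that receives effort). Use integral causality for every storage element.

#0 stroke→TF1
#1 stroke→J2
#2 stroke→J2
#3 stroke→Sf1
#4 stroke→R1
#5 stroke→J3
#6 stroke→J1

bond 3 |Sf1  (Sf1 fixes flow; stroke at Sf1)
bond 1 |J2  (J2: bond 3 brought flow, rest push out)
bond 2 |J2  (common-f at J2 fixed by 3)
bond 0 |TF1  (TF1: transformer flips bond 1)
bond 6 |J1  (J1: last free bond brings effort in)
bond 5 |J3  (prefer integral on C1)
bond 4 |R1  (J3: bond 5 brought effort, rest push out)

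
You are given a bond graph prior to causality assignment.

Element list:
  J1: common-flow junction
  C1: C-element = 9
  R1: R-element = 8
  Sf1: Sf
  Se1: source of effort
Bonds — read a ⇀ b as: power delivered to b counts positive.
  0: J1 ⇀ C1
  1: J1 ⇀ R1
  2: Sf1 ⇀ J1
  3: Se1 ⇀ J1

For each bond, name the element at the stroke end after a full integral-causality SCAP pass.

b0 |J1
b1 |J1
b2 |Sf1
b3 |J1

β2 |Sf1  (Sf1 (Sf) sets flow on bond)
β3 |J1  (Se1: effort source, stroke at far end)
β0 |J1  (J1 flow already set via bond 2)
β1 |J1  (J1: bond 2 brought flow, rest push out)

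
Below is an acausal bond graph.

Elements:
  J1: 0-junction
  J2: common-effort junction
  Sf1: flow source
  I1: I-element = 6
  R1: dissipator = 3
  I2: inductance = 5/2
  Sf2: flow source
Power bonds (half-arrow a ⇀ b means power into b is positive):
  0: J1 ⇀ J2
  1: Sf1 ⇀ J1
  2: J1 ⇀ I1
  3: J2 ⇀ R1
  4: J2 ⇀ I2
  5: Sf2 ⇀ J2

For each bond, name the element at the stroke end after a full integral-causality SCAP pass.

β1 →Sf1  (Sf1 fixes flow; stroke at Sf1)
β5 →Sf2  (Sf2 fixes flow; stroke at Sf2)
β2 →I1  (I1: I, integral causality)
β0 →J1  (closing 0-jn rule on J1)
β4 →I2  (I2: I, integral causality)
β3 →J2  (J2: last free bond brings effort in)

b0 stroke→J1
b1 stroke→Sf1
b2 stroke→I1
b3 stroke→J2
b4 stroke→I2
b5 stroke→Sf2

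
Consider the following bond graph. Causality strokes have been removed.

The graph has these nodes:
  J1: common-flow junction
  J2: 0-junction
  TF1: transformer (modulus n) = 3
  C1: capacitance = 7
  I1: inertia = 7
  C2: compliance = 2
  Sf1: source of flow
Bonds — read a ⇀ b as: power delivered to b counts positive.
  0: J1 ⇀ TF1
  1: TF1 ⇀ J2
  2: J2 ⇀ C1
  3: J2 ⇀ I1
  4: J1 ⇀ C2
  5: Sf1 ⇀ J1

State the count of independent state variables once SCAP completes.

3  (C1, C2, I1 all integral)

β5 stroke at Sf1  (Sf1: flow source, stroke at near end)
β0 stroke at J1  (J1: bond 5 brought flow, rest push out)
β4 stroke at J1  (J1: bond 5 brought flow, rest push out)
β1 stroke at TF1  (TF TF1: opposite of bond 0)
β2 stroke at J2  (C1 outputs effort q/C1)
β3 stroke at I1  (J2: bond 2 brought effort, rest push out)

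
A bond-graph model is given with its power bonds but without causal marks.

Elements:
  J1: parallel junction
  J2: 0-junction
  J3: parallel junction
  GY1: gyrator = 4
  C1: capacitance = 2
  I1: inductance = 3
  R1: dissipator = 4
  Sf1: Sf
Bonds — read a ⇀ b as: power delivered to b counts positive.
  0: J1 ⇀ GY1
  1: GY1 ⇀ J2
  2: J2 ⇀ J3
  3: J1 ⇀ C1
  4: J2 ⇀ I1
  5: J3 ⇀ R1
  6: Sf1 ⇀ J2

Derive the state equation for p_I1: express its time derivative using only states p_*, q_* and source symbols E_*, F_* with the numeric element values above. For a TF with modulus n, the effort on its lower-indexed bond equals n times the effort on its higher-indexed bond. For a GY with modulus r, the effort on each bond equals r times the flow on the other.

#6 stroke→Sf1  (Sf1 (Sf) sets flow on bond)
#3 stroke→J1  (C1 outputs effort q/C1)
#0 stroke→GY1  (common-e at J1 fixed by 3)
#1 stroke→GY1  (GY1 both-in/both-out from 0)
#4 stroke→I1  (I1 outputs flow p/I1)
#2 stroke→J2  (J2: last free bond brings effort in)
#5 stroke→J3  (closing 0-jn rule on J3)

dp_I1/dt = 4*F_Sf1 - 4*p_I1/3 + q_C1/2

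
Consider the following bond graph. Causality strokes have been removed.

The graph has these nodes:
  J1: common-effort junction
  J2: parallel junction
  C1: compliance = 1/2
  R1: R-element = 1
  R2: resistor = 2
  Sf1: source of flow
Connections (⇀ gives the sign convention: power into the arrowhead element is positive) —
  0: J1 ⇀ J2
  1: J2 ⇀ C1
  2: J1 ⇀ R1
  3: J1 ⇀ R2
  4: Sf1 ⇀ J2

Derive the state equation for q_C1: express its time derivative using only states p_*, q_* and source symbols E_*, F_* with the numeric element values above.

dq_C1/dt = F_Sf1 - 3*q_C1

bond 4 stroke→Sf1  (Sf1 fixes flow; stroke at Sf1)
bond 1 stroke→J2  (C1 outputs effort q/C1)
bond 0 stroke→J1  (common-e at J2 fixed by 1)
bond 2 stroke→R1  (0-jn J1 has e-setter on 0)
bond 3 stroke→R2  (0-jn J1 has e-setter on 0)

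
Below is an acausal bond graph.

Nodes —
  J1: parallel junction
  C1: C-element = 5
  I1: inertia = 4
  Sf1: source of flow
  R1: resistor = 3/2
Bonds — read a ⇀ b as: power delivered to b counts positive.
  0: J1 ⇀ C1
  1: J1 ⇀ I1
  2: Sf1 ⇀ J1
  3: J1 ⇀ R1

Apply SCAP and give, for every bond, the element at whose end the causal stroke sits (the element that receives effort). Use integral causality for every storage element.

β0 stroke at J1
β1 stroke at I1
β2 stroke at Sf1
β3 stroke at R1

b2 →Sf1  (source Sf1 imposes f)
b0 →J1  (C1 outputs effort q/C1)
b1 →I1  (common-e at J1 fixed by 0)
b3 →R1  (0-jn J1 has e-setter on 0)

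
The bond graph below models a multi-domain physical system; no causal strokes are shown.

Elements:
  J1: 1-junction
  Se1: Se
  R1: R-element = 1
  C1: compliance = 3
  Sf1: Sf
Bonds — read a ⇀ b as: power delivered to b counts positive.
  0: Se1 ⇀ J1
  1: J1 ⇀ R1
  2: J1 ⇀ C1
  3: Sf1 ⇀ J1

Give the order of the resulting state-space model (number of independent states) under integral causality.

1  (C1 all integral)

bond 0 stroke→J1  (Se1: effort source, stroke at far end)
bond 3 stroke→Sf1  (source Sf1 imposes f)
bond 1 stroke→J1  (J1: bond 3 brought flow, rest push out)
bond 2 stroke→J1  (1-jn J1 has f-setter on 3)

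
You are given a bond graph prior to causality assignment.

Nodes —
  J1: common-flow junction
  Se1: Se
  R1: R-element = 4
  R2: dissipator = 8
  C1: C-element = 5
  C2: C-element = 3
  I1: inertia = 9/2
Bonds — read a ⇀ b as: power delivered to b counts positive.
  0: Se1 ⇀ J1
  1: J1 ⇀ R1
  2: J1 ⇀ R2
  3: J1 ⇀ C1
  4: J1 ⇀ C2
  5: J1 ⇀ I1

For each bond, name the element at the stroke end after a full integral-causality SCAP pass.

#0 |J1
#1 |J1
#2 |J1
#3 |J1
#4 |J1
#5 |I1

β0 |J1  (Se1 fixes effort; stroke away)
β3 |J1  (C1: C, integral causality)
β4 |J1  (C2: C, integral causality)
β5 |I1  (prefer integral on I1)
β1 |J1  (1-jn J1 has f-setter on 5)
β2 |J1  (common-f at J1 fixed by 5)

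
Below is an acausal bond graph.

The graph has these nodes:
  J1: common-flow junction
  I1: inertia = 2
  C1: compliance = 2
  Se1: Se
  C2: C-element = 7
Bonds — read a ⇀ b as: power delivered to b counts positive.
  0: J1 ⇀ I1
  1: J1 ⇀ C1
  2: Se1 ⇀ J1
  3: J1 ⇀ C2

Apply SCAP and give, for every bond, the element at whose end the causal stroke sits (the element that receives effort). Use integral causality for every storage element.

bond 2 →J1  (Se1 fixes effort; stroke away)
bond 0 →I1  (I1 integral (f out))
bond 1 →J1  (common-f at J1 fixed by 0)
bond 3 →J1  (J1: bond 0 brought flow, rest push out)

bond 0 →I1
bond 1 →J1
bond 2 →J1
bond 3 →J1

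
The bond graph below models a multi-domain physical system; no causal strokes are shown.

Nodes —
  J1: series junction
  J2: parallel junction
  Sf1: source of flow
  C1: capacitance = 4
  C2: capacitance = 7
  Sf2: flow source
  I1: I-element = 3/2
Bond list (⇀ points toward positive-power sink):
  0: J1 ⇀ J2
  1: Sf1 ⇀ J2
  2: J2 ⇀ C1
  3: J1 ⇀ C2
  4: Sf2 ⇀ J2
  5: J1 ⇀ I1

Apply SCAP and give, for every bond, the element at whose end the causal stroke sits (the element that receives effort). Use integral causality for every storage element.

b0 →J1
b1 →Sf1
b2 →J2
b3 →J1
b4 →Sf2
b5 →I1

b1 stroke at Sf1  (Sf1 fixes flow; stroke at Sf1)
b4 stroke at Sf2  (Sf2 fixes flow; stroke at Sf2)
b2 stroke at J2  (prefer integral on C1)
b0 stroke at J1  (J2 effort already set via bond 2)
b3 stroke at J1  (prefer integral on C2)
b5 stroke at I1  (closing 1-jn rule on J1)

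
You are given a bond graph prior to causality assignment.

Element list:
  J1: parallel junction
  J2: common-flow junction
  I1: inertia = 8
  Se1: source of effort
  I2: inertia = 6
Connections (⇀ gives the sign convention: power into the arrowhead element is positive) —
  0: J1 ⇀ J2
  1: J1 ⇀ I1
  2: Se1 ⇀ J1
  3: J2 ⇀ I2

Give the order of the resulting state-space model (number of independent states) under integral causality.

β2 |J1  (source Se1 imposes e)
β0 |J2  (J1 effort already set via bond 2)
β1 |I1  (0-jn J1 has e-setter on 2)
β3 |I2  (only one flow-in slot at J2)

2  (I1, I2 all integral)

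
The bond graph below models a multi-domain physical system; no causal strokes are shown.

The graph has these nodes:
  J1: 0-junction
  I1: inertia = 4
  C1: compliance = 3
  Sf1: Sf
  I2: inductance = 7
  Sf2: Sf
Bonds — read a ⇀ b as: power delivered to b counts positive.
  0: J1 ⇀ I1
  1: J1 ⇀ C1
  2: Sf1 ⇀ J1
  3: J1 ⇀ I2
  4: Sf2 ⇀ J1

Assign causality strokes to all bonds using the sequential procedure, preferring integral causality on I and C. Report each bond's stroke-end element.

bond 2 stroke→Sf1  (source Sf1 imposes f)
bond 4 stroke→Sf2  (Sf2: flow source, stroke at near end)
bond 0 stroke→I1  (I1: I, integral causality)
bond 1 stroke→J1  (C1 outputs effort q/C1)
bond 3 stroke→I2  (J1: bond 1 brought effort, rest push out)

#0 stroke→I1
#1 stroke→J1
#2 stroke→Sf1
#3 stroke→I2
#4 stroke→Sf2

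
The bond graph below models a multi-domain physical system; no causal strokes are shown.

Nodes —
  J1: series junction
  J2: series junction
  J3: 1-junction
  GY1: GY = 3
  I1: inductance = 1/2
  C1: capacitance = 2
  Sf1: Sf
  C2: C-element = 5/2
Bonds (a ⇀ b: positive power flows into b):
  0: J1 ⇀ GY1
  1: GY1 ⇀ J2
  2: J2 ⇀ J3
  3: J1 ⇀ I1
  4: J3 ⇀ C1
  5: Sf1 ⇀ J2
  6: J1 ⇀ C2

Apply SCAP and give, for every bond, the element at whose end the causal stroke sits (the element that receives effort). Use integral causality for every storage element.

#5 stroke→Sf1  (Sf1 (Sf) sets flow on bond)
#1 stroke→J2  (1-jn J2 has f-setter on 5)
#2 stroke→J2  (1-jn J2 has f-setter on 5)
#4 stroke→J3  (common-f at J3 fixed by 2)
#0 stroke→J1  (GY1 both-in/both-out from 1)
#3 stroke→I1  (I1: I, integral causality)
#6 stroke→J1  (J1: bond 3 brought flow, rest push out)

b0 stroke→J1
b1 stroke→J2
b2 stroke→J2
b3 stroke→I1
b4 stroke→J3
b5 stroke→Sf1
b6 stroke→J1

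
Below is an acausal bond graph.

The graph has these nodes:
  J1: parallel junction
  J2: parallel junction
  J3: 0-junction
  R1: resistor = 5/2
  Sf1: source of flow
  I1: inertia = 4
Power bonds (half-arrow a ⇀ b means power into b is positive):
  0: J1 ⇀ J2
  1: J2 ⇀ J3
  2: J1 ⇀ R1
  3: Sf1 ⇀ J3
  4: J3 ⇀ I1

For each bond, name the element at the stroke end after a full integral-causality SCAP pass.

β0 stroke→J2
β1 stroke→J3
β2 stroke→J1
β3 stroke→Sf1
β4 stroke→I1

#3 stroke→Sf1  (Sf1: flow source, stroke at near end)
#4 stroke→I1  (prefer integral on I1)
#1 stroke→J3  (J3 needs exactly one e-in)
#0 stroke→J2  (J2: last free bond brings effort in)
#2 stroke→J1  (J1 needs exactly one e-in)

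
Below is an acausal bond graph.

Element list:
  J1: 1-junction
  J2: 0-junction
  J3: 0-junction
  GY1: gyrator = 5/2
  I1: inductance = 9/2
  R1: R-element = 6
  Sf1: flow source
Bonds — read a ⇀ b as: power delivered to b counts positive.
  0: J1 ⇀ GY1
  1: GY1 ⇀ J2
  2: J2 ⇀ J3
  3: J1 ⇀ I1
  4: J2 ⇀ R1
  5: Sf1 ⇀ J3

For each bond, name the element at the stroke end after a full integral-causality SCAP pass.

#0 →J1
#1 →J2
#2 →J3
#3 →I1
#4 →R1
#5 →Sf1

bond 5 →Sf1  (Sf1: flow source, stroke at near end)
bond 2 →J3  (closing 0-jn rule on J3)
bond 3 →I1  (I1 integral (f out))
bond 0 →J1  (common-f at J1 fixed by 3)
bond 1 →J2  (GY1 both-in/both-out from 0)
bond 4 →R1  (J2 effort already set via bond 1)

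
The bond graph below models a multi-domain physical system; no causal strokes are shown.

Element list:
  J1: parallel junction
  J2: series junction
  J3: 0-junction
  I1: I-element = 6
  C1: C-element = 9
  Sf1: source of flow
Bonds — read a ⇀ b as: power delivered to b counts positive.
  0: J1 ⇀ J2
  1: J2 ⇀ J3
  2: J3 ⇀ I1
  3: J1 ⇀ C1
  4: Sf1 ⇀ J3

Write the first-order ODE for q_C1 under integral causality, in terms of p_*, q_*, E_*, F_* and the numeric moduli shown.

dq_C1/dt = F_Sf1 - p_I1/6

#4 stroke→Sf1  (Sf1 fixes flow; stroke at Sf1)
#2 stroke→I1  (I1 outputs flow p/I1)
#1 stroke→J3  (closing 0-jn rule on J3)
#0 stroke→J2  (J2 flow already set via bond 1)
#3 stroke→J1  (J1: last free bond brings effort in)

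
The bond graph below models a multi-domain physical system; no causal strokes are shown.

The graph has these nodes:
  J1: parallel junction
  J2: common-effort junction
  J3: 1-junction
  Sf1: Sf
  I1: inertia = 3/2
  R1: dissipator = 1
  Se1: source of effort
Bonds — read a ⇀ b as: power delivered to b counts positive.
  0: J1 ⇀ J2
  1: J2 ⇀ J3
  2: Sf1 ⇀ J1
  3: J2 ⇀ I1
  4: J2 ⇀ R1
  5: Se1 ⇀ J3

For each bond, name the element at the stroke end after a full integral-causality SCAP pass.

#0 →J1
#1 →J2
#2 →Sf1
#3 →I1
#4 →R1
#5 →J3

#2 stroke at Sf1  (source Sf1 imposes f)
#5 stroke at J3  (Se1 fixes effort; stroke away)
#0 stroke at J1  (closing 0-jn rule on J1)
#1 stroke at J2  (J3: last free bond brings flow in)
#3 stroke at I1  (J2 effort already set via bond 1)
#4 stroke at R1  (0-jn J2 has e-setter on 1)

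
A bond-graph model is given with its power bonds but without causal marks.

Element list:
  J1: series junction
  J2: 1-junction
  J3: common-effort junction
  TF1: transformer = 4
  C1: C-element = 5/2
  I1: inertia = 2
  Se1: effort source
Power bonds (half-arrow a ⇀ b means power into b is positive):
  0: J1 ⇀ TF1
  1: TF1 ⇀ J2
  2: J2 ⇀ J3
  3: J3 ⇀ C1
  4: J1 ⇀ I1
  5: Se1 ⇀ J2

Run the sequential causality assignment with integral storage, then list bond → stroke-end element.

bond 0 →J1
bond 1 →TF1
bond 2 →J2
bond 3 →J3
bond 4 →I1
bond 5 →J2

b5 stroke→J2  (Se1 (Se) sets effort on bond)
b3 stroke→J3  (C1 integral (e out))
b2 stroke→J2  (J3: bond 3 brought effort, rest push out)
b1 stroke→TF1  (closing 1-jn rule on J2)
b0 stroke→J1  (TF TF1: opposite of bond 1)
b4 stroke→I1  (closing 1-jn rule on J1)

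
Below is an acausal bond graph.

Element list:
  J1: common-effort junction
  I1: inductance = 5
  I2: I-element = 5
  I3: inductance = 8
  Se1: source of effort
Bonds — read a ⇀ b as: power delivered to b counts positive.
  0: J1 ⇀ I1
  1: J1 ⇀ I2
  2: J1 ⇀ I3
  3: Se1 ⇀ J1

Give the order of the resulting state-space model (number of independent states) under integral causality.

3  (I1, I2, I3 all integral)

#3 |J1  (Se1: effort source, stroke at far end)
#0 |I1  (0-jn J1 has e-setter on 3)
#1 |I2  (J1: bond 3 brought effort, rest push out)
#2 |I3  (0-jn J1 has e-setter on 3)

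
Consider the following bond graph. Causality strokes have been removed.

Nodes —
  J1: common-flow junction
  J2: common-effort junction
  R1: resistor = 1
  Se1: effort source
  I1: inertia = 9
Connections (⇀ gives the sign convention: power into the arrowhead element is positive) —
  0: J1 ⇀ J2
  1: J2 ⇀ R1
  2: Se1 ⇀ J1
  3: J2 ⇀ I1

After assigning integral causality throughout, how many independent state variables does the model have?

1  (I1 all integral)

β2 stroke→J1  (Se1: effort source, stroke at far end)
β0 stroke→J2  (only one flow-in slot at J1)
β1 stroke→R1  (0-jn J2 has e-setter on 0)
β3 stroke→I1  (J2: bond 0 brought effort, rest push out)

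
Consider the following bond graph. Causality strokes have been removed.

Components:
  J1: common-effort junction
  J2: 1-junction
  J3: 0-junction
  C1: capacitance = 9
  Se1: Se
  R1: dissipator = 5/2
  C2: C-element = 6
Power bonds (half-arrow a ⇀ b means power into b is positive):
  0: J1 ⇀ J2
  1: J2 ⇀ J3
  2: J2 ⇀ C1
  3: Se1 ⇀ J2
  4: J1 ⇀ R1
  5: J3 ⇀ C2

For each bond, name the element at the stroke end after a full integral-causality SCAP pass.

#0 →J1
#1 →J2
#2 →J2
#3 →J2
#4 →R1
#5 →J3

b3 |J2  (Se1 fixes effort; stroke away)
b2 |J2  (C1: C, integral causality)
b5 |J3  (C2 integral (e out))
b1 |J2  (common-e at J3 fixed by 5)
b0 |J1  (J2: last free bond brings flow in)
b4 |R1  (J1: bond 0 brought effort, rest push out)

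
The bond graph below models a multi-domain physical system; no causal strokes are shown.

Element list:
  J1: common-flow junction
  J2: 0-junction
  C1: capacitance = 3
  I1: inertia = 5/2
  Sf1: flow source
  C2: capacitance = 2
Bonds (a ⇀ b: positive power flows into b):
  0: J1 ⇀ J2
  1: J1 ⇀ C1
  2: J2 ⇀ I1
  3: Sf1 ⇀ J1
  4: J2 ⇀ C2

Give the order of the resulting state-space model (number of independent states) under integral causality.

bond 3 stroke at Sf1  (Sf1 fixes flow; stroke at Sf1)
bond 0 stroke at J1  (1-jn J1 has f-setter on 3)
bond 1 stroke at J1  (J1: bond 3 brought flow, rest push out)
bond 2 stroke at I1  (I1: I, integral causality)
bond 4 stroke at J2  (only one effort-in slot at J2)

3  (C1, C2, I1 all integral)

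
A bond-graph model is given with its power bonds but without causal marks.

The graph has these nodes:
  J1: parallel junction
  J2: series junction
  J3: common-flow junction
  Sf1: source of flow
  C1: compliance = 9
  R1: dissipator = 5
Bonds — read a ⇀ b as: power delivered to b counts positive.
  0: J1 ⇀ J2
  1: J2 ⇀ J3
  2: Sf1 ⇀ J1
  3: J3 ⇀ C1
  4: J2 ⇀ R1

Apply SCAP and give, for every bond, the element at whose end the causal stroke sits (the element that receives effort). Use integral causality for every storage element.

β2 stroke→Sf1  (Sf1: flow source, stroke at near end)
β0 stroke→J1  (only one effort-in slot at J1)
β1 stroke→J2  (J2: bond 0 brought flow, rest push out)
β4 stroke→J2  (1-jn J2 has f-setter on 0)
β3 stroke→J3  (1-jn J3 has f-setter on 1)

b0 |J1
b1 |J2
b2 |Sf1
b3 |J3
b4 |J2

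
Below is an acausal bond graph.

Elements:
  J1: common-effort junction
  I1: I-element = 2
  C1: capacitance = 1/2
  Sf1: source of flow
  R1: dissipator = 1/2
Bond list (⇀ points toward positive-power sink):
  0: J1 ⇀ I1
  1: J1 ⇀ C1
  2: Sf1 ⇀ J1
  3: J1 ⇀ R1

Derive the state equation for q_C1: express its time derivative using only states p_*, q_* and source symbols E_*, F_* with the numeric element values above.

dq_C1/dt = F_Sf1 - p_I1/2 - 4*q_C1

b2 stroke→Sf1  (Sf1 fixes flow; stroke at Sf1)
b0 stroke→I1  (I1: I, integral causality)
b1 stroke→J1  (prefer integral on C1)
b3 stroke→R1  (common-e at J1 fixed by 1)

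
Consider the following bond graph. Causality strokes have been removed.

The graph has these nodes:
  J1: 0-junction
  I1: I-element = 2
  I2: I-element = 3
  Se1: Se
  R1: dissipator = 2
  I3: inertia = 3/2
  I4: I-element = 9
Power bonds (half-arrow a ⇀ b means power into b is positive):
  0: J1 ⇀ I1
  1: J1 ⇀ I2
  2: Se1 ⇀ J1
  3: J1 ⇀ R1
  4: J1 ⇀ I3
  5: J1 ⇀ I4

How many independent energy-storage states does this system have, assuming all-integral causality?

4  (I1, I2, I3, I4 all integral)

bond 2 |J1  (Se1 (Se) sets effort on bond)
bond 0 |I1  (common-e at J1 fixed by 2)
bond 1 |I2  (0-jn J1 has e-setter on 2)
bond 3 |R1  (0-jn J1 has e-setter on 2)
bond 4 |I3  (J1 effort already set via bond 2)
bond 5 |I4  (common-e at J1 fixed by 2)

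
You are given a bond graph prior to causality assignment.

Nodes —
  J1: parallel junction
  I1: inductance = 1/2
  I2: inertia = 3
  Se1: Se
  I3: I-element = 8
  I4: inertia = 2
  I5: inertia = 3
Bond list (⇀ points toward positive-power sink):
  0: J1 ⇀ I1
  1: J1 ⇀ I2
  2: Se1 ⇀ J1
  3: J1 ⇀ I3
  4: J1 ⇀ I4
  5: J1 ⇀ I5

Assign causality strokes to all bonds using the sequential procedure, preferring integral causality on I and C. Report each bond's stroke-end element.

b0 →I1
b1 →I2
b2 →J1
b3 →I3
b4 →I4
b5 →I5

b2 |J1  (Se1 fixes effort; stroke away)
b0 |I1  (J1 effort already set via bond 2)
b1 |I2  (0-jn J1 has e-setter on 2)
b3 |I3  (J1 effort already set via bond 2)
b4 |I4  (0-jn J1 has e-setter on 2)
b5 |I5  (0-jn J1 has e-setter on 2)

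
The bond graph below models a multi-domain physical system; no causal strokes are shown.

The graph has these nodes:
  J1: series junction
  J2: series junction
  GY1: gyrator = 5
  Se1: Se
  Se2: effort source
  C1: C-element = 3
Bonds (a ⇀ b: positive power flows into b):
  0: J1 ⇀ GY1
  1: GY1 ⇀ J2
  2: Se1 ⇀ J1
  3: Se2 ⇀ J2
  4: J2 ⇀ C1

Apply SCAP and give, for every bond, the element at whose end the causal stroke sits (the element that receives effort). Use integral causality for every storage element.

#2 →J1  (Se1 fixes effort; stroke away)
#3 →J2  (Se2 fixes effort; stroke away)
#0 →GY1  (J1: last free bond brings flow in)
#1 →GY1  (GY1: gyrator matches bond 0)
#4 →J2  (J2 flow already set via bond 1)

#0 →GY1
#1 →GY1
#2 →J1
#3 →J2
#4 →J2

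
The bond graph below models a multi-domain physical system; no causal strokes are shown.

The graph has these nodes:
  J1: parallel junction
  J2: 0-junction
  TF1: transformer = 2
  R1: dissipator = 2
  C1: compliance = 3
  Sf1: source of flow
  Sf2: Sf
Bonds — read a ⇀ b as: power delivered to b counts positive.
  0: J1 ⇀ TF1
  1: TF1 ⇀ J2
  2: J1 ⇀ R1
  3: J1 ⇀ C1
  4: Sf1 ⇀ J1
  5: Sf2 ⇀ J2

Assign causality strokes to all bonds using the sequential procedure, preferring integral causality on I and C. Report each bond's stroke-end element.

bond 0 stroke at TF1
bond 1 stroke at J2
bond 2 stroke at R1
bond 3 stroke at J1
bond 4 stroke at Sf1
bond 5 stroke at Sf2

β4 stroke→Sf1  (Sf1 fixes flow; stroke at Sf1)
β5 stroke→Sf2  (Sf2 (Sf) sets flow on bond)
β1 stroke→J2  (J2 needs exactly one e-in)
β0 stroke→TF1  (TF TF1: opposite of bond 1)
β3 stroke→J1  (C1: C, integral causality)
β2 stroke→R1  (J1 effort already set via bond 3)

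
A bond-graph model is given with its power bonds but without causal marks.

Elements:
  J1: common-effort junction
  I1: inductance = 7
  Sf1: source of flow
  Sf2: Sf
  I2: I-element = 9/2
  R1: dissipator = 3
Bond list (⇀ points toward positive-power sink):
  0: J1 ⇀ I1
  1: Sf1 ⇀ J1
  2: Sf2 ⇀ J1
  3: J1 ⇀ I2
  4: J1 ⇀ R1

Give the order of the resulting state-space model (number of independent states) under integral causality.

b1 stroke→Sf1  (Sf1 (Sf) sets flow on bond)
b2 stroke→Sf2  (Sf2 fixes flow; stroke at Sf2)
b0 stroke→I1  (I1 integral (f out))
b3 stroke→I2  (I2: I, integral causality)
b4 stroke→J1  (J1: last free bond brings effort in)

2  (I1, I2 all integral)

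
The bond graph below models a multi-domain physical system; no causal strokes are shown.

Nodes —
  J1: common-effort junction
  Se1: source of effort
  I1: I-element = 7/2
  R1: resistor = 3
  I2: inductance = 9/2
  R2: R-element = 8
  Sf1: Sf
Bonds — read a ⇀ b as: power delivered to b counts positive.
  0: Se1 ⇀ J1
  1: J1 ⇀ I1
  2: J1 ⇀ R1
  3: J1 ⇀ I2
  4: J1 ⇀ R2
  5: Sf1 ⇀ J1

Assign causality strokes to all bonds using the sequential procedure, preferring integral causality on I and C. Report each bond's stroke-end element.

β0 |J1
β1 |I1
β2 |R1
β3 |I2
β4 |R2
β5 |Sf1

β0 →J1  (Se1: effort source, stroke at far end)
β5 →Sf1  (Sf1 fixes flow; stroke at Sf1)
β1 →I1  (J1: bond 0 brought effort, rest push out)
β2 →R1  (J1 effort already set via bond 0)
β3 →I2  (common-e at J1 fixed by 0)
β4 →R2  (J1: bond 0 brought effort, rest push out)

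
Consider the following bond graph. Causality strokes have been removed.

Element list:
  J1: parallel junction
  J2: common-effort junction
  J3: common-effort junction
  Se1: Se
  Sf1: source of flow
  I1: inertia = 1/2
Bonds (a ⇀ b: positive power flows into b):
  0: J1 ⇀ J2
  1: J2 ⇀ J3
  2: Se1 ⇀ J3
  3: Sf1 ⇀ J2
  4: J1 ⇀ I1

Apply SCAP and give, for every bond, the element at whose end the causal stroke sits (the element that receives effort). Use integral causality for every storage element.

bond 0 →J1
bond 1 →J2
bond 2 →J3
bond 3 →Sf1
bond 4 →I1

b2 stroke at J3  (Se1 (Se) sets effort on bond)
b3 stroke at Sf1  (source Sf1 imposes f)
b1 stroke at J2  (J3: bond 2 brought effort, rest push out)
b0 stroke at J1  (0-jn J2 has e-setter on 1)
b4 stroke at I1  (J1 effort already set via bond 0)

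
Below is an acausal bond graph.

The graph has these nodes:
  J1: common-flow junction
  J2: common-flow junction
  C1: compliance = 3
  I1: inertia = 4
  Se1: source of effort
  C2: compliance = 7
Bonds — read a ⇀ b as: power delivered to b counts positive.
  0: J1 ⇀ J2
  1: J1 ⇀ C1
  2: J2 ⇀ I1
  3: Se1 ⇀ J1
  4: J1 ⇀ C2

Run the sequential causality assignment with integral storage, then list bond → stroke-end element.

#0 stroke→J2
#1 stroke→J1
#2 stroke→I1
#3 stroke→J1
#4 stroke→J1

β3 →J1  (Se1 (Se) sets effort on bond)
β1 →J1  (C1 outputs effort q/C1)
β2 →I1  (prefer integral on I1)
β0 →J2  (J2 flow already set via bond 2)
β4 →J1  (J1: bond 0 brought flow, rest push out)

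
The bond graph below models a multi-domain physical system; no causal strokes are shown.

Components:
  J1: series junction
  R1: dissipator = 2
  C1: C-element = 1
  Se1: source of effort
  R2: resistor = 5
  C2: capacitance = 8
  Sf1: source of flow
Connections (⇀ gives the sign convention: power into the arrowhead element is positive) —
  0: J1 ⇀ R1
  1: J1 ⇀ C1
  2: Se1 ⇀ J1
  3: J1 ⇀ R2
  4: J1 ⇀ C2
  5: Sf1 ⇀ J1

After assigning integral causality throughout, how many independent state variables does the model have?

β2 stroke at J1  (Se1 (Se) sets effort on bond)
β5 stroke at Sf1  (Sf1 (Sf) sets flow on bond)
β0 stroke at J1  (J1: bond 5 brought flow, rest push out)
β1 stroke at J1  (1-jn J1 has f-setter on 5)
β3 stroke at J1  (1-jn J1 has f-setter on 5)
β4 stroke at J1  (J1 flow already set via bond 5)

2  (C1, C2 all integral)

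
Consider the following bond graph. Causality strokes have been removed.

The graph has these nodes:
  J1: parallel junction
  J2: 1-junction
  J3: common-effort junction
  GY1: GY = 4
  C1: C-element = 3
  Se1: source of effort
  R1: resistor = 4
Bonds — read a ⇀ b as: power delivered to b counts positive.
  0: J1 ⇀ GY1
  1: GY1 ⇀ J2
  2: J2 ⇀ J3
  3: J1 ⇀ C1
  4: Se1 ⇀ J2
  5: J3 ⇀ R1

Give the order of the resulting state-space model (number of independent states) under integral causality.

1  (C1 all integral)

β4 stroke→J2  (Se1 fixes effort; stroke away)
β3 stroke→J1  (C1 outputs effort q/C1)
β0 stroke→GY1  (J1: bond 3 brought effort, rest push out)
β1 stroke→GY1  (GY GY1: same side as bond 0)
β2 stroke→J2  (1-jn J2 has f-setter on 1)
β5 stroke→J3  (J3 needs exactly one e-in)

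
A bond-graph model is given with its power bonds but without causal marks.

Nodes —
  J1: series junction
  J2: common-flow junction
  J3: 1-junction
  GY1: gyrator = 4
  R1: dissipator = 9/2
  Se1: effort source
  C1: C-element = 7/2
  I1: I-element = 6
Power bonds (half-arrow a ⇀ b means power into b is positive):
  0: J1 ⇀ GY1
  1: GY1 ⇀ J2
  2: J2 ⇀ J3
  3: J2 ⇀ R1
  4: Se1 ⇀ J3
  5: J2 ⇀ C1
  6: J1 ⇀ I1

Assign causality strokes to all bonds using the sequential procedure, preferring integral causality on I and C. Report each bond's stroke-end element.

b4 →J3  (source Se1 imposes e)
b2 →J2  (J3: last free bond brings flow in)
b5 →J2  (C1: C, integral causality)
b6 →I1  (I1 integral (f out))
b0 →J1  (J1: bond 6 brought flow, rest push out)
b1 →J2  (GY GY1: same side as bond 0)
b3 →R1  (J2 needs exactly one f-in)

bond 0 |J1
bond 1 |J2
bond 2 |J2
bond 3 |R1
bond 4 |J3
bond 5 |J2
bond 6 |I1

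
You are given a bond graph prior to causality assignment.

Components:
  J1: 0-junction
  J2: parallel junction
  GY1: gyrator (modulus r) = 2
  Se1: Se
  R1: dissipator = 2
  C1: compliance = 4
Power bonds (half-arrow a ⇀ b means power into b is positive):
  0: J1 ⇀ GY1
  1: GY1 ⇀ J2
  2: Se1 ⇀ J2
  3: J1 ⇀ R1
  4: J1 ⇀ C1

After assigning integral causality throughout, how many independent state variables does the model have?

bond 2 stroke→J2  (Se1: effort source, stroke at far end)
bond 1 stroke→GY1  (0-jn J2 has e-setter on 2)
bond 0 stroke→GY1  (GY1 both-in/both-out from 1)
bond 4 stroke→J1  (C1 outputs effort q/C1)
bond 3 stroke→R1  (J1 effort already set via bond 4)

1  (C1 all integral)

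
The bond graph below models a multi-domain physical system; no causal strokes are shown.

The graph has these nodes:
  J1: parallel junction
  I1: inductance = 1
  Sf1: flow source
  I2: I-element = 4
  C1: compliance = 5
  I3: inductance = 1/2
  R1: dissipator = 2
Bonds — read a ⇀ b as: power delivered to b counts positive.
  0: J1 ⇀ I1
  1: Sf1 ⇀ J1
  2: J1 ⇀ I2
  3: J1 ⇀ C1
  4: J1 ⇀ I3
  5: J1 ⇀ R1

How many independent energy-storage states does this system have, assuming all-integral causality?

bond 1 |Sf1  (Sf1 fixes flow; stroke at Sf1)
bond 0 |I1  (prefer integral on I1)
bond 2 |I2  (I2 outputs flow p/I2)
bond 3 |J1  (prefer integral on C1)
bond 4 |I3  (J1 effort already set via bond 3)
bond 5 |R1  (0-jn J1 has e-setter on 3)

4  (C1, I1, I2, I3 all integral)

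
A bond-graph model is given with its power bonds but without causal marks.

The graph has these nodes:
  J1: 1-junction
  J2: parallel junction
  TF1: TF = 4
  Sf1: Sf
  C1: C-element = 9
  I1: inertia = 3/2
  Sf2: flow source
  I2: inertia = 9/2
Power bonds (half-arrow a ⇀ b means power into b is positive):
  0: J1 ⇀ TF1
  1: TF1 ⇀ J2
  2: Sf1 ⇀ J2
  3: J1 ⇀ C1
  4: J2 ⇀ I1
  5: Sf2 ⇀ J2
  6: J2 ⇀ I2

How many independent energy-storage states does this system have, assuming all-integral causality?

b2 stroke at Sf1  (source Sf1 imposes f)
b5 stroke at Sf2  (Sf2: flow source, stroke at near end)
b3 stroke at J1  (prefer integral on C1)
b0 stroke at TF1  (closing 1-jn rule on J1)
b1 stroke at J2  (TF1 one-in-one-out from 0)
b4 stroke at I1  (J2: bond 1 brought effort, rest push out)
b6 stroke at I2  (J2 effort already set via bond 1)

3  (C1, I1, I2 all integral)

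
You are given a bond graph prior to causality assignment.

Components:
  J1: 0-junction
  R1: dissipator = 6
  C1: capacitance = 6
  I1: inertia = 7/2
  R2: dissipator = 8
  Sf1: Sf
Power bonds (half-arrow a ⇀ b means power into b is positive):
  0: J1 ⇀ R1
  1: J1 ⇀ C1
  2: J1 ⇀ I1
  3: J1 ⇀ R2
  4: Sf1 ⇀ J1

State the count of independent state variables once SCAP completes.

bond 4 →Sf1  (Sf1: flow source, stroke at near end)
bond 1 →J1  (C1 integral (e out))
bond 0 →R1  (common-e at J1 fixed by 1)
bond 2 →I1  (J1: bond 1 brought effort, rest push out)
bond 3 →R2  (J1: bond 1 brought effort, rest push out)

2  (C1, I1 all integral)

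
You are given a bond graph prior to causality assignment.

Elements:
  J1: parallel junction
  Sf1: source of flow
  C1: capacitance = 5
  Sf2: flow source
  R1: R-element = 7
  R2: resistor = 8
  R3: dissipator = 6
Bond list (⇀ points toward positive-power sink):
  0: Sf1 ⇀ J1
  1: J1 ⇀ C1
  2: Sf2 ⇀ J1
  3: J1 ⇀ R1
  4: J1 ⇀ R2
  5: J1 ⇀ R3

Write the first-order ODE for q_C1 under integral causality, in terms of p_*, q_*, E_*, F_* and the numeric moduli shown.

bond 0 |Sf1  (Sf1: flow source, stroke at near end)
bond 2 |Sf2  (Sf2: flow source, stroke at near end)
bond 1 |J1  (C1 outputs effort q/C1)
bond 3 |R1  (J1: bond 1 brought effort, rest push out)
bond 4 |R2  (0-jn J1 has e-setter on 1)
bond 5 |R3  (0-jn J1 has e-setter on 1)

dq_C1/dt = F_Sf1 + F_Sf2 - 73*q_C1/840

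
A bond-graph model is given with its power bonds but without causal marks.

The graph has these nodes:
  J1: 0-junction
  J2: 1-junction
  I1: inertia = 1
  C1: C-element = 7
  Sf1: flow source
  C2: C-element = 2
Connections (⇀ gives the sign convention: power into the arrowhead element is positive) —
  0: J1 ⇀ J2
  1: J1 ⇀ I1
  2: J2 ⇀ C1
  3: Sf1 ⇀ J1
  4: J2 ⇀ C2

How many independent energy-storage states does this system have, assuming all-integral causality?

β3 →Sf1  (source Sf1 imposes f)
β1 →I1  (I1 outputs flow p/I1)
β0 →J1  (J1: last free bond brings effort in)
β2 →J2  (J2 flow already set via bond 0)
β4 →J2  (J2 flow already set via bond 0)

3  (C1, C2, I1 all integral)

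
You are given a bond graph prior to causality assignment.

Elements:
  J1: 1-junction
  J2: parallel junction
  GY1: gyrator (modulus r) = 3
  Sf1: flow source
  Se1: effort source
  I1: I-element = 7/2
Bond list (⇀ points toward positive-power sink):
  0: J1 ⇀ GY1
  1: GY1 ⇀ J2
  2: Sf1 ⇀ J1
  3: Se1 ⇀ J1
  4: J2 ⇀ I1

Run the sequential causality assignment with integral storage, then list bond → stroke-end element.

β0 stroke→J1
β1 stroke→J2
β2 stroke→Sf1
β3 stroke→J1
β4 stroke→I1

β2 |Sf1  (source Sf1 imposes f)
β3 |J1  (Se1 fixes effort; stroke away)
β0 |J1  (1-jn J1 has f-setter on 2)
β1 |J2  (GY1: gyrator matches bond 0)
β4 |I1  (J2 effort already set via bond 1)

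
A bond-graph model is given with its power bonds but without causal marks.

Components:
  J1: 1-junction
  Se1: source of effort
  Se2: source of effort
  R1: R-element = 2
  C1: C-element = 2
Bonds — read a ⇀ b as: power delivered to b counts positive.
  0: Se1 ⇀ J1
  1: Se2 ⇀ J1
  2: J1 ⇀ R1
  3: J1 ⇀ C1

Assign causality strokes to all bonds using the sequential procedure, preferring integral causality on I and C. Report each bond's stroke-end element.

b0 |J1
b1 |J1
b2 |R1
b3 |J1

#0 stroke→J1  (Se1: effort source, stroke at far end)
#1 stroke→J1  (Se2 (Se) sets effort on bond)
#3 stroke→J1  (C1: C, integral causality)
#2 stroke→R1  (J1 needs exactly one f-in)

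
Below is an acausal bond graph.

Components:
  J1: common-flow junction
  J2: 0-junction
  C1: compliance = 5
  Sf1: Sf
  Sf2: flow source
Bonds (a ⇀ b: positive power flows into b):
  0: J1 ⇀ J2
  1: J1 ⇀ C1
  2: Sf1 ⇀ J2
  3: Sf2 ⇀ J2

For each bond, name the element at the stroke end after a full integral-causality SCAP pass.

bond 2 stroke at Sf1  (Sf1 fixes flow; stroke at Sf1)
bond 3 stroke at Sf2  (Sf2: flow source, stroke at near end)
bond 0 stroke at J2  (J2: last free bond brings effort in)
bond 1 stroke at J1  (J1 flow already set via bond 0)

#0 stroke→J2
#1 stroke→J1
#2 stroke→Sf1
#3 stroke→Sf2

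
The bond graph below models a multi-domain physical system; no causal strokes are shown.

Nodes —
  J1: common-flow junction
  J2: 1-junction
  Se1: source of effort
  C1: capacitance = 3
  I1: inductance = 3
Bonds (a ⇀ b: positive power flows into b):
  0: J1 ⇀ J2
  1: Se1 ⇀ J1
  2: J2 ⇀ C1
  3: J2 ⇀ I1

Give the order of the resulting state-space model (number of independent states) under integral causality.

β1 stroke→J1  (Se1 (Se) sets effort on bond)
β0 stroke→J2  (closing 1-jn rule on J1)
β2 stroke→J2  (prefer integral on C1)
β3 stroke→I1  (J2: last free bond brings flow in)

2  (C1, I1 all integral)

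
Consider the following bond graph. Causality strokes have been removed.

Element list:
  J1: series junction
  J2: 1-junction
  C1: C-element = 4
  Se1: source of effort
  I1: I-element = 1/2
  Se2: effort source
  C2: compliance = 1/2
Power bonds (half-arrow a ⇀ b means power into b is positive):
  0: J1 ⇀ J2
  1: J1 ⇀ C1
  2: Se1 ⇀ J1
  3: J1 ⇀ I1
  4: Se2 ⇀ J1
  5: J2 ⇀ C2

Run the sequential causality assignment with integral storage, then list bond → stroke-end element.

β0 stroke→J1
β1 stroke→J1
β2 stroke→J1
β3 stroke→I1
β4 stroke→J1
β5 stroke→J2

bond 2 |J1  (Se1: effort source, stroke at far end)
bond 4 |J1  (Se2: effort source, stroke at far end)
bond 1 |J1  (C1 outputs effort q/C1)
bond 3 |I1  (prefer integral on I1)
bond 0 |J1  (J1: bond 3 brought flow, rest push out)
bond 5 |J2  (common-f at J2 fixed by 0)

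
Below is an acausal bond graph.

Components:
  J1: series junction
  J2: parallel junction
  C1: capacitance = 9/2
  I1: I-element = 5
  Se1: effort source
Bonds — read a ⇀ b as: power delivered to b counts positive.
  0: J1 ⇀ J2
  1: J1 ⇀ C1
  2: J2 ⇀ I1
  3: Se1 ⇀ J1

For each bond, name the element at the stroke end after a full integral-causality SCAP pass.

#3 stroke at J1  (Se1 fixes effort; stroke away)
#1 stroke at J1  (C1 integral (e out))
#0 stroke at J2  (J1 needs exactly one f-in)
#2 stroke at I1  (0-jn J2 has e-setter on 0)

bond 0 |J2
bond 1 |J1
bond 2 |I1
bond 3 |J1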